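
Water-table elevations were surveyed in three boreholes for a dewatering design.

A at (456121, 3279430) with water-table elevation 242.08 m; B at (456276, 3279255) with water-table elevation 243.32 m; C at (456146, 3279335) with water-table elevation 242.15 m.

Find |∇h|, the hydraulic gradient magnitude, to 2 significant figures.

Differences from A: to B (Δx, Δy, Δh) = (155, -175, +1.24); to C = (25, -95, +0.07).
Determinant of the coordinate differences = 155·(-95) − 25·(-175) = -10350.
∂h/∂x = [(+1.24)·(-95) − (+0.07)·(-175)] / -10350 = +0.01020
∂h/∂y = [155·(+0.07) − 25·(+1.24)] / -10350 = +0.001947
|∇h| = √(0.01020² + 0.001947²) = 0.01038

0.010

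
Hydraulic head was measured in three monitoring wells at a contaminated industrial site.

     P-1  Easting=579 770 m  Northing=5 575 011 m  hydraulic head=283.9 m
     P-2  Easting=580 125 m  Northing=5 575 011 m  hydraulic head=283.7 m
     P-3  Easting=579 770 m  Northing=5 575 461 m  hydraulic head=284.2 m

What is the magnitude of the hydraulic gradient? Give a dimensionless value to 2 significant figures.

0.00087

∂h/∂x = (283.7 − 283.9) / (580125 − 579770) = -0.0005634
∂h/∂y = (284.2 − 283.9) / (5575461 − 5575011) = +0.0006667
|∇h| = √(-0.0005634² + 0.0006667²) = 0.0008729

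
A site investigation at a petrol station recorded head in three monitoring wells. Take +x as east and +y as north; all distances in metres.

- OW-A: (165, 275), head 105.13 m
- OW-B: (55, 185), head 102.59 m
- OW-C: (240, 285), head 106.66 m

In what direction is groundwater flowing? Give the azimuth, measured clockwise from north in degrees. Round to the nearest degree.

259°

Differences from OW-A: to OW-B (Δx, Δy, Δh) = (-110, -90, -2.54); to OW-C = (75, 10, +1.53).
Solve a·Δx + b·Δy = Δh: det = (-110)·10 − 75·(-90) = 5650.
∂h/∂x = [(-2.54)·10 − (+1.53)·(-90)] / 5650 = +0.01988
∂h/∂y = [(-110)·(+1.53) − 75·(-2.54)] / 5650 = +0.003929
Flow direction (−∇h) has components (-0.01988 E, -0.003929 N).
Azimuth = atan2(E, N) = atan2(-0.01988, -0.003929) = 258.8° ≈ 259°.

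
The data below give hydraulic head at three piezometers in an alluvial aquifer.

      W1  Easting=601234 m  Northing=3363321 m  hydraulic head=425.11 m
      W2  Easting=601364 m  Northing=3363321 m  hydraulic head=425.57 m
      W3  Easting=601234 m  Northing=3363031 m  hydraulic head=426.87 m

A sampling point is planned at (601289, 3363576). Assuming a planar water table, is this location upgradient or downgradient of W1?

downgradient

∂h/∂x = (425.57 − 425.11) / (601364 − 601234) = +0.003538
∂h/∂y = (426.87 − 425.11) / (3363031 − 3363321) = -0.006069
Head at (601289, 3363576) = 425.11 + (+0.003538)·(55) + (-0.006069)·(255) = 423.76 m.
That is lower than the 425.11 m at W1, so the point is downgradient.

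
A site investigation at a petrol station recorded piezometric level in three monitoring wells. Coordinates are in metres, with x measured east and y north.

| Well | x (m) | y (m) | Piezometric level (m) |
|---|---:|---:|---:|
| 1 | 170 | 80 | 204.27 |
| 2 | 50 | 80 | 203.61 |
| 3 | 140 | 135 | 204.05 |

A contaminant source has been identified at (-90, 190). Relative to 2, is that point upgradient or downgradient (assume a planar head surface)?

downgradient

With h = a·x + b·y + c and 1 as origin, the differences give:
  (-120)·a + 0·b = -0.66
  (-30)·a + 55·b = -0.22
Eliminate b (×55 and ×0, subtract): -6600·a = -36.300 → a = ∂h/∂x = +0.005500
Back-substitute: b = ∂h/∂y = -0.0010000.
Head at (-90, 190) = 204.27 + (+0.005500)·(-260) + (-0.0010000)·(110) = 202.73 m.
That is lower than the 203.61 m at 2, so the point is downgradient.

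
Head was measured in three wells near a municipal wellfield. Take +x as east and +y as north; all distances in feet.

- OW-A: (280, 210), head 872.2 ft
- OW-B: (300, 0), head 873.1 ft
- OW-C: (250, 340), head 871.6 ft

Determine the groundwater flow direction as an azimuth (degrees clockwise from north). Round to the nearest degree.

329°

Taking OW-A as reference: OW-B−OW-A = (20, -210, +0.9); OW-C−OW-A = (-30, 130, -0.6).
Determinant of the coordinate differences = 20·130 − (-30)·(-210) = -3700.
∂h/∂x = [(+0.9)·130 − (-0.6)·(-210)] / -3700 = +0.002432
∂h/∂y = [20·(-0.6) − (-30)·(+0.9)] / -3700 = -0.004054
Flow direction (−∇h) has components (-0.002432 E, +0.004054 N).
Azimuth = atan2(E, N) = atan2(-0.002432, +0.004054) = 329.0° ≈ 329°.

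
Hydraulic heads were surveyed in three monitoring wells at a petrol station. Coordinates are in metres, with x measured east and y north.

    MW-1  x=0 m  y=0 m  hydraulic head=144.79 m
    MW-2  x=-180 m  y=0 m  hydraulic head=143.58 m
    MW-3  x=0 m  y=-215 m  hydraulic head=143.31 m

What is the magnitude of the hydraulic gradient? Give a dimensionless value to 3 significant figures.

0.00962

∂h/∂x = (143.58 − 144.79) / (-180 − 0) = +0.006722
∂h/∂y = (143.31 − 144.79) / (-215 − 0) = +0.006884
|∇h| = √(0.006722² + 0.006884²) = 0.009622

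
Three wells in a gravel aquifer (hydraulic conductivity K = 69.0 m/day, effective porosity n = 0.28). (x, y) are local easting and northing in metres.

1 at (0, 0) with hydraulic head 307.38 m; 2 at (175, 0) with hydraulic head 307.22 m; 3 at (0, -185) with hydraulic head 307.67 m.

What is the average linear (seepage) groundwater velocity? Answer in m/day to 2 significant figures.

0.45 m/day

∂h/∂x = (307.22 − 307.38) / (175 − 0) = -0.0009143
∂h/∂y = (307.67 − 307.38) / (-185 − 0) = -0.001568
|∇h| = √(-0.0009143² + -0.001568²) = 0.001815
Seepage velocity v = K·i/n = 69.0 × 0.001815 / 0.28 = 0.4473 m/day.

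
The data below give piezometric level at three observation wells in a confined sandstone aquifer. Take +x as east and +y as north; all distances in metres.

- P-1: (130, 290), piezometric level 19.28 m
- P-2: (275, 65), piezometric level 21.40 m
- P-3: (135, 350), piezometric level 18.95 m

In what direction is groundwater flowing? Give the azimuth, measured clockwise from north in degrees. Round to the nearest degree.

With h = a·x + b·y + c and P-1 as origin, the differences give:
  145·a + (-225)·b = +2.12
  5·a + 60·b = -0.33
Eliminate b (×60 and ×(-225), subtract): 9825·a = 52.950 → a = ∂h/∂x = +0.005389
Back-substitute: b = ∂h/∂y = -0.005949.
Flow direction (−∇h) has components (-0.005389 E, +0.005949 N).
Azimuth = atan2(E, N) = atan2(-0.005389, +0.005949) = 317.8° ≈ 318°.

318°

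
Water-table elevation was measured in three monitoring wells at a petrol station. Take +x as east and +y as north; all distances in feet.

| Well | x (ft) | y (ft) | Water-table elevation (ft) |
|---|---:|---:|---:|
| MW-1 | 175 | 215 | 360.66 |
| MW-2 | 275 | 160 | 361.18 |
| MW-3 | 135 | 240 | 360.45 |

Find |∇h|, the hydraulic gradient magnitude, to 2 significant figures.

Taking MW-1 as reference: MW-2−MW-1 = (100, -55, +0.52); MW-3−MW-1 = (-40, 25, -0.21).
Determinant of the coordinate differences = 100·25 − (-40)·(-55) = 300.
∂h/∂x = [(+0.52)·25 − (-0.21)·(-55)] / 300 = +0.004833
∂h/∂y = [100·(-0.21) − (-40)·(+0.52)] / 300 = -0.0006667
|∇h| = √(0.004833² + -0.0006667²) = 0.004879

0.0049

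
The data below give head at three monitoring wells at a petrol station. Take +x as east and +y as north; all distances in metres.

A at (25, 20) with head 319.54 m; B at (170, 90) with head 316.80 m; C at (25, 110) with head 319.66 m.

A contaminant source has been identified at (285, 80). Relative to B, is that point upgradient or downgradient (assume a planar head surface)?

downgradient

Taking A as reference: B−A = (145, 70, -2.74); C−A = (0, 90, +0.12).
Solve a·Δx + b·Δy = Δh: det = 145·90 − 0·70 = 13050.
∂h/∂x = [(-2.74)·90 − (+0.12)·70] / 13050 = -0.01954
∂h/∂y = [145·(+0.12) − 0·(-2.74)] / 13050 = +0.001333
Head at (285, 80) = 319.54 + (-0.01954)·(260) + (+0.001333)·(60) = 314.54 m.
That is lower than the 316.80 m at B, so the point is downgradient.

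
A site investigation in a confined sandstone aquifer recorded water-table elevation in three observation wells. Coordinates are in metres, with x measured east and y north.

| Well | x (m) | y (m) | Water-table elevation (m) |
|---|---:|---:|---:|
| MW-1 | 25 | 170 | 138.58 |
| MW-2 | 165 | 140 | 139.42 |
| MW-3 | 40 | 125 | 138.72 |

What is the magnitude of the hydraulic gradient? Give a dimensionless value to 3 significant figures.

With h = a·x + b·y + c and MW-1 as origin, the differences give:
  140·a + (-30)·b = +0.84
  15·a + (-45)·b = +0.14
Eliminate b (×(-45) and ×(-30), subtract): -5850·a = -33.600 → a = ∂h/∂x = +0.005744
Back-substitute: b = ∂h/∂y = -0.001197.
|∇h| = √(0.005744² + -0.001197²) = 0.005867

0.00587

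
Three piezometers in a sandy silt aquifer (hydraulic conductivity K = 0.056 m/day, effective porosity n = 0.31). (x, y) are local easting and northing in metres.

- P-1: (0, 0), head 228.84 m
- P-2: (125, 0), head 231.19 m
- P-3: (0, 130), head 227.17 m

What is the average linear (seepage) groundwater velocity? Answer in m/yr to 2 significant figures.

1.5 m/yr

∂h/∂x = (231.19 − 228.84) / (125 − 0) = +0.01880
∂h/∂y = (227.17 − 228.84) / (130 − 0) = -0.01285
|∇h| = √(0.01880² + -0.01285²) = 0.02277
Seepage velocity v = K·i/n = 0.056 × 0.02277 / 0.31 = 0.004113 m/day = 1.502 m/yr.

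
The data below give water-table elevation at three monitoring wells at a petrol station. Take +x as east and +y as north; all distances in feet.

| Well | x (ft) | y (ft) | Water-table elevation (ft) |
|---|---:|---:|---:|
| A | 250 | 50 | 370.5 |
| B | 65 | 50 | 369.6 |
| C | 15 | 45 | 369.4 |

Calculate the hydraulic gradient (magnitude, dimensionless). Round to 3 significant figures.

0.00992

Differences from A: to B (Δx, Δy, Δh) = (-185, 0, -0.9); to C = (-235, -5, -1.1).
Solve a·Δx + b·Δy = Δh: det = (-185)·(-5) − (-235)·0 = 925.
∂h/∂x = [(-0.9)·(-5) − (-1.1)·0] / 925 = +0.004865
∂h/∂y = [(-185)·(-1.1) − (-235)·(-0.9)] / 925 = -0.008649
|∇h| = √(0.004865² + -0.008649²) = 0.009923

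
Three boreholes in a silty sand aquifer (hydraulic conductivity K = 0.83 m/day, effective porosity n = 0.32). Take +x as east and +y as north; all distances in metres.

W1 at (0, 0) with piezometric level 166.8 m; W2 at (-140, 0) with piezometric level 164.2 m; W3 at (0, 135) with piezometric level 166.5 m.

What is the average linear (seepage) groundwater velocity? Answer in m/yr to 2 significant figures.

∂h/∂x = (164.2 − 166.8) / (-140 − 0) = +0.01857
∂h/∂y = (166.5 − 166.8) / (135 − 0) = -0.002222
|∇h| = √(0.01857² + -0.002222²) = 0.0187
Seepage velocity v = K·i/n = 0.83 × 0.0187 / 0.32 = 0.0485 m/day = 17.71 m/yr.

18 m/yr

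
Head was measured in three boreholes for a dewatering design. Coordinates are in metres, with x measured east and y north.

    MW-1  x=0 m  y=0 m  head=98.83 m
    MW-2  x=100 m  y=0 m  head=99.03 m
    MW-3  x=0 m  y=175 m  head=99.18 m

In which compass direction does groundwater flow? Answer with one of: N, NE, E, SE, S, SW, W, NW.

SW

∂h/∂x = (99.03 − 98.83) / (100 − 0) = +0.002000
∂h/∂y = (99.18 − 98.83) / (175 − 0) = +0.002000
Flow = −∇h = (-0.002000 east, -0.002000 north), which points southwest.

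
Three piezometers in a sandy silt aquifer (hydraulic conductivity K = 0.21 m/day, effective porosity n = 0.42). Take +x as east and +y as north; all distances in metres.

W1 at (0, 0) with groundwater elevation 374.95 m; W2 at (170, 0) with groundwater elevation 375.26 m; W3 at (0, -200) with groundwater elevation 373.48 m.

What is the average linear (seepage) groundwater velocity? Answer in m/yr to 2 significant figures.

1.4 m/yr

∂h/∂x = (375.26 − 374.95) / (170 − 0) = +0.001824
∂h/∂y = (373.48 − 374.95) / (-200 − 0) = +0.007350
|∇h| = √(0.001824² + 0.007350²) = 0.007573
Seepage velocity v = K·i/n = 0.21 × 0.007573 / 0.42 = 0.003786 m/day = 1.383 m/yr.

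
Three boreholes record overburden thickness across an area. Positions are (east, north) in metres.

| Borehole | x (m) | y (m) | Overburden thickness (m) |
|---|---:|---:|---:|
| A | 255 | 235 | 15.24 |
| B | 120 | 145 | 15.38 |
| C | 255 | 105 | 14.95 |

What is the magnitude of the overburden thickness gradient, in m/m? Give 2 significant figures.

0.0034 m/m

With d = a·x + b·y + c and A as origin, the differences give:
  (-135)·a + (-90)·b = +0.14
  0·a + (-130)·b = -0.29
Eliminate b (×(-130) and ×(-90), subtract): 17550·a = -44.300 → a = ∂d/∂x = -0.002524
Back-substitute: b = ∂d/∂y = +0.002231.
|∇f| = √(-0.002524² + 0.002231²) = 0.003369 m/m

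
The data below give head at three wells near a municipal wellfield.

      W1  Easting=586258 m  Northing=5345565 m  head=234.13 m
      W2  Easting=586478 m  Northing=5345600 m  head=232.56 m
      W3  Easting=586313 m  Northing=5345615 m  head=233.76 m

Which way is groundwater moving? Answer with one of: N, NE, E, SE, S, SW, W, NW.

E

Taking W1 as reference: W2−W1 = (220, 35, -1.57); W3−W1 = (55, 50, -0.37).
Solve a·Δx + b·Δy = Δh: det = 220·50 − 55·35 = 9075.
∂h/∂x = [(-1.57)·50 − (-0.37)·35] / 9075 = -0.007223
∂h/∂y = [220·(-0.37) − 55·(-1.57)] / 9075 = +0.0005455
Flow = −∇h = (+0.007223 east, -0.0005455 north), which points east.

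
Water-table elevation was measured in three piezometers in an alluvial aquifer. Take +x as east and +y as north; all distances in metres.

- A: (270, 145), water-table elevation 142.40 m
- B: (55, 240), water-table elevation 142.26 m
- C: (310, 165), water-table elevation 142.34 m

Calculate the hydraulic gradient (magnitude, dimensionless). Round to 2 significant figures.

With h = a·x + b·y + c and A as origin, the differences give:
  (-215)·a + 95·b = -0.14
  40·a + 20·b = -0.06
Eliminate b (×20 and ×95, subtract): -8100·a = 2.900 → a = ∂h/∂x = -0.0003580
Back-substitute: b = ∂h/∂y = -0.002284.
|∇h| = √(-0.0003580² + -0.002284²) = 0.002312

0.0023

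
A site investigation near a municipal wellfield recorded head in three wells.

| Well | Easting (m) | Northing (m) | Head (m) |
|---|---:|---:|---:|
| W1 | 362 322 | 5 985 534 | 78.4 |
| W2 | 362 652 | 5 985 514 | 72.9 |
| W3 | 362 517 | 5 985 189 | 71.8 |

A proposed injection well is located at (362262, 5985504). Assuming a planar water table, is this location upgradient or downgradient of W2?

With h = a·x + b·y + c and W1 as origin, the differences give:
  330·a + (-20)·b = -5.5
  195·a + (-345)·b = -6.6
Eliminate b (×(-345) and ×(-20), subtract): -109950·a = 1765.50 → a = ∂h/∂x = -0.01606
Back-substitute: b = ∂h/∂y = +0.01005.
Head at (362262, 5985504) = 78.4 + (-0.01606)·(-60) + (+0.01005)·(-30) = 79.06 m.
That is higher than the 72.9 m at W2, so the point is upgradient.

upgradient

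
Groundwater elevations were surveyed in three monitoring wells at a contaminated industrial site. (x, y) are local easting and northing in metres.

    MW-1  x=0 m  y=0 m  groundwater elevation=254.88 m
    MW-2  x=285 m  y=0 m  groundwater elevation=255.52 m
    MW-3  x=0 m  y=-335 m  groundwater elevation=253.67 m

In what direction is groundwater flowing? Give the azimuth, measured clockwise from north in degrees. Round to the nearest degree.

∂h/∂x = (255.52 − 254.88) / (285 − 0) = +0.002246
∂h/∂y = (253.67 − 254.88) / (-335 − 0) = +0.003612
Flow direction (−∇h) has components (-0.002246 E, -0.003612 N).
Azimuth = atan2(E, N) = atan2(-0.002246, -0.003612) = 211.9° ≈ 212°.

212°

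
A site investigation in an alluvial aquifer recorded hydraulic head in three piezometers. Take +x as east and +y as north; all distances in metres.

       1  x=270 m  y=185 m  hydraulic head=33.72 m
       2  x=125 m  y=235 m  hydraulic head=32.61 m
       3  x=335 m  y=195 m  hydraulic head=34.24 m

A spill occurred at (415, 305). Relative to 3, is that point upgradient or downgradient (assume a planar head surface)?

Taking 1 as reference: 2−1 = (-145, 50, -1.11); 3−1 = (65, 10, +0.52).
Determinant of the coordinate differences = (-145)·10 − 65·50 = -4700.
∂h/∂x = [(-1.11)·10 − (+0.52)·50] / -4700 = +0.007894
∂h/∂y = [(-145)·(+0.52) − 65·(-1.11)] / -4700 = +0.0006915
Head at (415, 305) = 33.72 + (+0.007894)·(145) + (+0.0006915)·(120) = 34.95 m.
That is higher than the 34.24 m at 3, so the point is upgradient.

upgradient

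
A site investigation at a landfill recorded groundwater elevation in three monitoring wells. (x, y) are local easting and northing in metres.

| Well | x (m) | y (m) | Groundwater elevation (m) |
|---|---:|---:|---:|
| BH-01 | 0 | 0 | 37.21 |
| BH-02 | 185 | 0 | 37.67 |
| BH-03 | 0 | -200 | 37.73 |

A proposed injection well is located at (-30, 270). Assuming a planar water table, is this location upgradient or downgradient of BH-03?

∂h/∂x = (37.67 − 37.21) / (185 − 0) = +0.002486
∂h/∂y = (37.73 − 37.21) / (-200 − 0) = -0.002600
Head at (-30, 270) = 37.21 + (+0.002486)·(-30) + (-0.002600)·(270) = 36.43 m.
That is lower than the 37.73 m at BH-03, so the point is downgradient.

downgradient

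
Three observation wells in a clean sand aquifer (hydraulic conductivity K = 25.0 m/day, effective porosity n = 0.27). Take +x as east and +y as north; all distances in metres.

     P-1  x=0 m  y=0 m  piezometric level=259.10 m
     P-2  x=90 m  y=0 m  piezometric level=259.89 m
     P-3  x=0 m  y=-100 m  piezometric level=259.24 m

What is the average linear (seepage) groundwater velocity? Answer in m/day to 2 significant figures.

0.82 m/day

∂h/∂x = (259.89 − 259.10) / (90 − 0) = +0.008778
∂h/∂y = (259.24 − 259.10) / (-100 − 0) = -0.001400
|∇h| = √(0.008778² + -0.001400²) = 0.008889
Seepage velocity v = K·i/n = 25.0 × 0.008889 / 0.27 = 0.8231 m/day.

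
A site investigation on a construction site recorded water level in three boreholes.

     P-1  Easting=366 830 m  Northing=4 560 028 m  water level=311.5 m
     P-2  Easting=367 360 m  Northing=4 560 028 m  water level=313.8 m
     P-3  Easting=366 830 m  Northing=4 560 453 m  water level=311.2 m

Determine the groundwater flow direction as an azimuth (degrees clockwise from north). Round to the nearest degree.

279°

∂h/∂x = (313.8 − 311.5) / (367360 − 366830) = +0.004340
∂h/∂y = (311.2 − 311.5) / (4560453 − 4560028) = -0.0007059
Flow direction (−∇h) has components (-0.004340 E, +0.0007059 N).
Azimuth = atan2(E, N) = atan2(-0.004340, +0.0007059) = 279.2° ≈ 279°.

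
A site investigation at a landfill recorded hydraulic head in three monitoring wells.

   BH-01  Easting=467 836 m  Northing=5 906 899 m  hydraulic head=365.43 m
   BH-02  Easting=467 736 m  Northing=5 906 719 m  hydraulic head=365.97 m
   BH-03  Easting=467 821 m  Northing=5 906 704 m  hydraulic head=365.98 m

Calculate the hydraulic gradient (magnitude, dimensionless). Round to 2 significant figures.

Taking BH-01 as reference: BH-02−BH-01 = (-100, -180, +0.54); BH-03−BH-01 = (-15, -195, +0.55).
Solve a·Δx + b·Δy = Δh: det = (-100)·(-195) − (-15)·(-180) = 16800.
∂h/∂x = [(+0.54)·(-195) − (+0.55)·(-180)] / 16800 = -0.0003750
∂h/∂y = [(-100)·(+0.55) − (-15)·(+0.54)] / 16800 = -0.002792
|∇h| = √(-0.0003750² + -0.002792²) = 0.002817

0.0028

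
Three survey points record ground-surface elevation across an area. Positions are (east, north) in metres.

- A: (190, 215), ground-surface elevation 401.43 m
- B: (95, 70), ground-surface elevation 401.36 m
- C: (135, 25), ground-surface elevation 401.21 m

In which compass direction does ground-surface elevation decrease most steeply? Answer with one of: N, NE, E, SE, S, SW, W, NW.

Three-point gradient (reference A): Δ to B = (-95, -145, -0.07), Δ to C = (-55, -190, -0.22).
∂z/∂x = -0.001846, ∂z/∂y = +0.001692 (det = 10075).
Steepest decrease is along −∇f = (+0.001846 E, -0.001692 N) → southeast.

SE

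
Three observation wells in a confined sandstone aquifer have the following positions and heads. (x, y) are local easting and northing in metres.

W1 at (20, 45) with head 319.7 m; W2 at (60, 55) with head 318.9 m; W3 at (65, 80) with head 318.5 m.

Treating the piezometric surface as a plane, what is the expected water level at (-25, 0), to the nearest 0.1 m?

Three-point gradient (reference W1): Δ to W2 = (40, 10, -0.8), Δ to W3 = (45, 35, -1.2).
∂h/∂x = -0.01684, ∂h/∂y = -0.01263 (det = 950).
h(-25, 0) = 319.7 + (-0.01684)·(-45) + (-0.01263)·(-45) = 319.7 +0.758 +0.568 = 321.026 m.

321.0 m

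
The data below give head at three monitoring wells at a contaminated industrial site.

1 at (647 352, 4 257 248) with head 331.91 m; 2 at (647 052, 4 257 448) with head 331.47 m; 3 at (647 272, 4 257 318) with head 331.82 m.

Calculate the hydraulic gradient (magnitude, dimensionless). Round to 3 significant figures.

Taking 1 as reference: 2−1 = (-300, 200, -0.44); 3−1 = (-80, 70, -0.09).
Solve a·Δx + b·Δy = Δh: det = (-300)·70 − (-80)·200 = -5000.
∂h/∂x = [(-0.44)·70 − (-0.09)·200] / -5000 = +0.002560
∂h/∂y = [(-300)·(-0.09) − (-80)·(-0.44)] / -5000 = +0.001640
|∇h| = √(0.002560² + 0.001640²) = 0.00304

0.00304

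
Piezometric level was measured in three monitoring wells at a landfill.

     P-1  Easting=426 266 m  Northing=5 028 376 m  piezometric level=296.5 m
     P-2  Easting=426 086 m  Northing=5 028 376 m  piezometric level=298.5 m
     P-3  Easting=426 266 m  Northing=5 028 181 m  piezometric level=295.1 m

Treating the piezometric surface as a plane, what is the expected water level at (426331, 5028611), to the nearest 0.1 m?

∂h/∂x = (298.5 − 296.5) / (426086 − 426266) = -0.01111
∂h/∂y = (295.1 − 296.5) / (5028181 − 5028376) = +0.007179
h(426331, 5028611) = 296.5 + (-0.01111)·(65) + (+0.007179)·(235) = 296.5 -0.722 +1.687 = 297.465 m.

297.5 m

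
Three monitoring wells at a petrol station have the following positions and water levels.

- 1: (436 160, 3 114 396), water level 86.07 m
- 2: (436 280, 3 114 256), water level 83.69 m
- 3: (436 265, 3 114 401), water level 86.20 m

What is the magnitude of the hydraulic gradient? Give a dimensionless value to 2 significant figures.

0.017

Three-point gradient (reference 1): Δ to 2 = (120, -140, -2.38), Δ to 3 = (105, 5, +0.13).
∂h/∂x = +0.0004118, ∂h/∂y = +0.01735 (det = 15300).
|∇h| = √(0.0004118² + 0.01735²) = 0.01735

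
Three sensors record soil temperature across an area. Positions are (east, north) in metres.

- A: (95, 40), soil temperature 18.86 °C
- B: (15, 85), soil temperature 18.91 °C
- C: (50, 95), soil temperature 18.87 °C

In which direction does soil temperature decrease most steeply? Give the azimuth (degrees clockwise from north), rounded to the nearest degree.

Differences from A: to B (Δx, Δy, Δh) = (-80, 45, +0.05); to C = (-45, 55, +0.01).
Solve a·Δx + b·Δy = ΔT: det = (-80)·55 − (-45)·45 = -2375.
∂T/∂x = [(+0.05)·55 − (+0.01)·45] / -2375 = -0.0009684
∂T/∂y = [(-80)·(+0.01) − (-45)·(+0.05)] / -2375 = -0.0006105
Steepest decrease is along −∇f: components (+0.0009684 E, +0.0006105 N).
Azimuth = atan2(+0.0009684, +0.0006105) = 57.8° ≈ 058°.

058°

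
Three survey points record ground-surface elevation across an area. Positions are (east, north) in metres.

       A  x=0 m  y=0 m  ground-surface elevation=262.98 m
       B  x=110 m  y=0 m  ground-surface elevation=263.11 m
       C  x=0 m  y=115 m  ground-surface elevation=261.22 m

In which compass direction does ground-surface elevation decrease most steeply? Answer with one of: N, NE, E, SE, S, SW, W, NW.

∂z/∂x = (263.11 − 262.98) / (110 − 0) = +0.001182
∂z/∂y = (261.22 − 262.98) / (115 − 0) = -0.01530
Steepest decrease is along −∇f = (-0.001182 E, +0.01530 N) → north.

N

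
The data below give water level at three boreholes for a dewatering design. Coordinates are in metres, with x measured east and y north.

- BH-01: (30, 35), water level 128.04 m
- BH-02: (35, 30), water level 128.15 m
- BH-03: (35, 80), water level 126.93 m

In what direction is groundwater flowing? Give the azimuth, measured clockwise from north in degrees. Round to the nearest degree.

006°

Three-point gradient (reference BH-01): Δ to BH-02 = (5, -5, +0.11), Δ to BH-03 = (5, 45, -1.11).
∂h/∂x = -0.002400, ∂h/∂y = -0.02440 (det = 250).
Flow direction (−∇h) has components (+0.002400 E, +0.02440 N).
Azimuth = atan2(E, N) = atan2(+0.002400, +0.02440) = 5.6° ≈ 006°.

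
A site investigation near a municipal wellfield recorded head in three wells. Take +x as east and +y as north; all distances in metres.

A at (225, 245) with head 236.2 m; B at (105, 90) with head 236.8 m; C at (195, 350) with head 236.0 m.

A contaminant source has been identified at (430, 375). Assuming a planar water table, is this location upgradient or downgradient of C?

With h = a·x + b·y + c and A as origin, the differences give:
  (-120)·a + (-155)·b = +0.6
  (-30)·a + 105·b = -0.2
Eliminate b (×105 and ×(-155), subtract): -17250·a = 32.00 → a = ∂h/∂x = -0.001855
Back-substitute: b = ∂h/∂y = -0.002435.
Head at (430, 375) = 236.2 + (-0.001855)·(205) + (-0.002435)·(130) = 235.50 m.
That is lower than the 236.0 m at C, so the point is downgradient.

downgradient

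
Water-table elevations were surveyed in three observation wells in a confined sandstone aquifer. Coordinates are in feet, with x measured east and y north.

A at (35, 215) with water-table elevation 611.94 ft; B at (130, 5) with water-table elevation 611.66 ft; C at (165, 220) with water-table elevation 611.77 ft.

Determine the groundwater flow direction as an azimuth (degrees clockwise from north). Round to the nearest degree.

119°

Taking A as reference: B−A = (95, -210, -0.28); C−A = (130, 5, -0.17).
Solve a·Δx + b·Δy = Δh: det = 95·5 − 130·(-210) = 27775.
∂h/∂x = [(-0.28)·5 − (-0.17)·(-210)] / 27775 = -0.001336
∂h/∂y = [95·(-0.17) − 130·(-0.28)] / 27775 = +0.0007291
Flow direction (−∇h) has components (+0.001336 E, -0.0007291 N).
Azimuth = atan2(E, N) = atan2(+0.001336, -0.0007291) = 118.6° ≈ 119°.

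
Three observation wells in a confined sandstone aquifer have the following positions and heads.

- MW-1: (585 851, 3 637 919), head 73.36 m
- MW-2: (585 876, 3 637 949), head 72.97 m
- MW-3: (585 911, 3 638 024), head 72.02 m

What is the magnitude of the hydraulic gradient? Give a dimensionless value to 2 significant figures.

Taking MW-1 as reference: MW-2−MW-1 = (25, 30, -0.39); MW-3−MW-1 = (60, 105, -1.34).
Solve a·Δx + b·Δy = Δh: det = 25·105 − 60·30 = 825.
∂h/∂x = [(-0.39)·105 − (-1.34)·30] / 825 = -0.0009091
∂h/∂y = [25·(-1.34) − 60·(-0.39)] / 825 = -0.01224
|∇h| = √(-0.0009091² + -0.01224²) = 0.01227

0.012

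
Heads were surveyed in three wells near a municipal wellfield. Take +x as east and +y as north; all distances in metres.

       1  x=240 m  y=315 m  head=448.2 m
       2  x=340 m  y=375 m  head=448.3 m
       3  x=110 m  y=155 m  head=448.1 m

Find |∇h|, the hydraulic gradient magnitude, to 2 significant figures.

0.0013

Differences from 1: to 2 (Δx, Δy, Δh) = (100, 60, +0.1); to 3 = (-130, -160, -0.1).
Determinant of the coordinate differences = 100·(-160) − (-130)·60 = -8200.
∂h/∂x = [(+0.1)·(-160) − (-0.1)·60] / -8200 = +0.001220
∂h/∂y = [100·(-0.1) − (-130)·(+0.1)] / -8200 = -0.0003659
|∇h| = √(0.001220² + -0.0003659²) = 0.001274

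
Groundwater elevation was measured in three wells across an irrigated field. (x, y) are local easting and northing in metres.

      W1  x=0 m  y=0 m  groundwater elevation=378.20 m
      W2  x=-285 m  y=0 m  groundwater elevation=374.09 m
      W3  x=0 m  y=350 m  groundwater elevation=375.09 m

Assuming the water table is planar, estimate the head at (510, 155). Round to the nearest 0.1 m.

384.2 m

∂h/∂x = (374.09 − 378.20) / (-285 − 0) = +0.01442
∂h/∂y = (375.09 − 378.20) / (350 − 0) = -0.008886
h(510, 155) = 378.20 + (+0.01442)·(510) + (-0.008886)·(155) = 378.20 +7.355 -1.377 = 384.177 m.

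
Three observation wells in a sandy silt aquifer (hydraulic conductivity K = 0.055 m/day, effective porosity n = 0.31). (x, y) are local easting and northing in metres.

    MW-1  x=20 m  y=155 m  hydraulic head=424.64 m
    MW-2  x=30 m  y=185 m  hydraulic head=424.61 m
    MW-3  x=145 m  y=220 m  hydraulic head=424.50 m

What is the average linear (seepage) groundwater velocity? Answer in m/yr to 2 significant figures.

With h = a·x + b·y + c and MW-1 as origin, the differences give:
  10·a + 30·b = -0.03
  125·a + 65·b = -0.14
Eliminate b (×65 and ×30, subtract): -3100·a = 2.250 → a = ∂h/∂x = -0.0007258
Back-substitute: b = ∂h/∂y = -0.0007581.
|∇h| = √(-0.0007258² + -0.0007581²) = 0.00105
Seepage velocity v = K·i/n = 0.055 × 0.00105 / 0.31 = 0.0001863 m/day = 0.06805 m/yr.

0.068 m/yr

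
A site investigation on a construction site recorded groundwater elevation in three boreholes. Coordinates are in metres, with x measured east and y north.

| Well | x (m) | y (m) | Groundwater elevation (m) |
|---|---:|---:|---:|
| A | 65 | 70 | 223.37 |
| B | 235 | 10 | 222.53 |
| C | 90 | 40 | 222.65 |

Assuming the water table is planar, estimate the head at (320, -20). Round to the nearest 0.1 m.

222.1 m

Three-point gradient (reference A): Δ to B = (170, -60, -0.84), Δ to C = (25, -30, -0.72).
∂h/∂x = +0.005000, ∂h/∂y = +0.02817 (det = -3600).
h(320, -20) = 223.37 + (+0.005000)·(255) + (+0.02817)·(-90) = 223.37 +1.275 -2.535 = 222.110 m.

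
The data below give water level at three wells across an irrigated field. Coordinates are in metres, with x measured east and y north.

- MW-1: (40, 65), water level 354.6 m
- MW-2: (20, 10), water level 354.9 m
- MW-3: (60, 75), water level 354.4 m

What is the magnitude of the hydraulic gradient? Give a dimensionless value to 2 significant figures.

Taking MW-1 as reference: MW-2−MW-1 = (-20, -55, +0.3); MW-3−MW-1 = (20, 10, -0.2).
Determinant of the coordinate differences = (-20)·10 − 20·(-55) = 900.
∂h/∂x = [(+0.3)·10 − (-0.2)·(-55)] / 900 = -0.008889
∂h/∂y = [(-20)·(-0.2) − 20·(+0.3)] / 900 = -0.002222
|∇h| = √(-0.008889² + -0.002222²) = 0.009163

0.0092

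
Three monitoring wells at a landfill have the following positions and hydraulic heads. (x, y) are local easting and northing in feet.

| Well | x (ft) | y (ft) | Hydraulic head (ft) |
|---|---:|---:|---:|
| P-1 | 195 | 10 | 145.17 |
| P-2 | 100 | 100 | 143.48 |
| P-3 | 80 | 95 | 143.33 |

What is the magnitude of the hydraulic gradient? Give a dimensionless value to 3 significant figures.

0.0129

Differences from P-1: to P-2 (Δx, Δy, Δh) = (-95, 90, -1.69); to P-3 = (-115, 85, -1.84).
Determinant of the coordinate differences = (-95)·85 − (-115)·90 = 2275.
∂h/∂x = [(-1.69)·85 − (-1.84)·90] / 2275 = +0.009648
∂h/∂y = [(-95)·(-1.84) − (-115)·(-1.69)] / 2275 = -0.008593
|∇h| = √(0.009648² + -0.008593²) = 0.01292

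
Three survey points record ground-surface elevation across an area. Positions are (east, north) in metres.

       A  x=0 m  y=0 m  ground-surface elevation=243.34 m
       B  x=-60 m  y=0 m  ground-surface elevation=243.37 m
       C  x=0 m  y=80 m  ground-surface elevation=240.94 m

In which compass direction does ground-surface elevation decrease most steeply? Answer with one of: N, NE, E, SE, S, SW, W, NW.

N

∂z/∂x = (243.37 − 243.34) / (-60 − 0) = -0.0005000
∂z/∂y = (240.94 − 243.34) / (80 − 0) = -0.03000
Steepest decrease is along −∇f = (+0.0005000 E, +0.03000 N) → north.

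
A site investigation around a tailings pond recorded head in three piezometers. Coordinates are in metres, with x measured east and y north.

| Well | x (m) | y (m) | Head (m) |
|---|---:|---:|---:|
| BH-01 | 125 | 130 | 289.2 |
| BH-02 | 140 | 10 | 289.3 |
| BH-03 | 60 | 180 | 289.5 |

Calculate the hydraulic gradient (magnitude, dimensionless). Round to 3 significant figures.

0.00602

With h = a·x + b·y + c and BH-01 as origin, the differences give:
  15·a + (-120)·b = +0.1
  (-65)·a + 50·b = +0.3
Eliminate b (×50 and ×(-120), subtract): -7050·a = 41.00 → a = ∂h/∂x = -0.005816
Back-substitute: b = ∂h/∂y = -0.001560.
|∇h| = √(-0.005816² + -0.001560²) = 0.006022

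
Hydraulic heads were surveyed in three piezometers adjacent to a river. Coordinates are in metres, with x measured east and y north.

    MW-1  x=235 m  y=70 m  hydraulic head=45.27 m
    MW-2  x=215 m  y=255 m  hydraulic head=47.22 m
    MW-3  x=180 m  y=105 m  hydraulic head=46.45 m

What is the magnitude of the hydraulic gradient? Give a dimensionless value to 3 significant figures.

With h = a·x + b·y + c and MW-1 as origin, the differences give:
  (-20)·a + 185·b = +1.95
  (-55)·a + 35·b = +1.18
Eliminate b (×35 and ×185, subtract): 9475·a = -150.050 → a = ∂h/∂x = -0.01584
Back-substitute: b = ∂h/∂y = +0.008828.
|∇h| = √(-0.01584² + 0.008828²) = 0.01813

0.0181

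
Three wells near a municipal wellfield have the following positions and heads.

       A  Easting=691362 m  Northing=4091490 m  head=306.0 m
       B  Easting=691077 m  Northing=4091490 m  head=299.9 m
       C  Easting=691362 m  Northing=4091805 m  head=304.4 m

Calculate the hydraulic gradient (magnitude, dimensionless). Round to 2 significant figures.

∂h/∂x = (299.9 − 306.0) / (691077 − 691362) = +0.02140
∂h/∂y = (304.4 − 306.0) / (4091805 − 4091490) = -0.005079
|∇h| = √(0.02140² + -0.005079²) = 0.02199

0.022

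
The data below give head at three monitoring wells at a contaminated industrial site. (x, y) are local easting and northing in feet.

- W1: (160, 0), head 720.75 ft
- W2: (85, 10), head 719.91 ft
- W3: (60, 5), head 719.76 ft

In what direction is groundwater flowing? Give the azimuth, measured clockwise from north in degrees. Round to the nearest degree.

330°

Taking W1 as reference: W2−W1 = (-75, 10, -0.84); W3−W1 = (-100, 5, -0.99).
Solve a·Δx + b·Δy = Δh: det = (-75)·5 − (-100)·10 = 625.
∂h/∂x = [(-0.84)·5 − (-0.99)·10] / 625 = +0.009120
∂h/∂y = [(-75)·(-0.99) − (-100)·(-0.84)] / 625 = -0.01560
Flow direction (−∇h) has components (-0.009120 E, +0.01560 N).
Azimuth = atan2(E, N) = atan2(-0.009120, +0.01560) = 329.7° ≈ 330°.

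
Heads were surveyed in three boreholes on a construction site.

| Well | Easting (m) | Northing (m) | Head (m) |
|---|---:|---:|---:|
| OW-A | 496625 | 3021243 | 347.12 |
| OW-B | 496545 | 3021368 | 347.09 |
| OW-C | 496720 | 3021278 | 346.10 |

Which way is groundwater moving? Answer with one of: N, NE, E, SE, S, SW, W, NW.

Taking OW-A as reference: OW-B−OW-A = (-80, 125, -0.03); OW-C−OW-A = (95, 35, -1.02).
Determinant of the coordinate differences = (-80)·35 − 95·125 = -14675.
∂h/∂x = [(-0.03)·35 − (-1.02)·125] / -14675 = -0.008617
∂h/∂y = [(-80)·(-1.02) − 95·(-0.03)] / -14675 = -0.005755
Flow = −∇h = (+0.008617 east, +0.005755 north), which points northeast.

NE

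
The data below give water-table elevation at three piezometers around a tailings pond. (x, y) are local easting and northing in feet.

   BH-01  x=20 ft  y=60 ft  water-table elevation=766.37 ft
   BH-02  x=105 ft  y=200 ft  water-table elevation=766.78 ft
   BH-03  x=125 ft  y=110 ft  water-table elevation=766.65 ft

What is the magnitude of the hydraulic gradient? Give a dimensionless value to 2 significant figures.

Taking BH-01 as reference: BH-02−BH-01 = (85, 140, +0.41); BH-03−BH-01 = (105, 50, +0.28).
Determinant of the coordinate differences = 85·50 − 105·140 = -10450.
∂h/∂x = [(+0.41)·50 − (+0.28)·140] / -10450 = +0.001789
∂h/∂y = [85·(+0.28) − 105·(+0.41)] / -10450 = +0.001842
|∇h| = √(0.001789² + 0.001842²) = 0.002568

0.0026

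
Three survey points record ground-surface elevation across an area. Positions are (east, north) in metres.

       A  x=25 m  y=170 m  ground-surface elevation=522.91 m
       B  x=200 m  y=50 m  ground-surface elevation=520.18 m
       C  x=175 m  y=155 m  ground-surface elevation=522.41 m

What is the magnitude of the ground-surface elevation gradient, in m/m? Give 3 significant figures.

0.0210 m/m

With z = a·x + b·y + c and A as origin, the differences give:
  175·a + (-120)·b = -2.73
  150·a + (-15)·b = -0.50
Eliminate b (×(-15) and ×(-120), subtract): 15375·a = -19.050 → a = ∂z/∂x = -0.001239
Back-substitute: b = ∂z/∂y = +0.02094.
|∇f| = √(-0.001239² + 0.02094²) = 0.02098 m/m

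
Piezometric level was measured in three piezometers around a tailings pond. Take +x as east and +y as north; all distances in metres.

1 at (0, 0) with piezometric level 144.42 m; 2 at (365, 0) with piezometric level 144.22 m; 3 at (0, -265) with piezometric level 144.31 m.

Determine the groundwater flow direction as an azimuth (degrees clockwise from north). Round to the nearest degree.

127°

∂h/∂x = (144.22 − 144.42) / (365 − 0) = -0.0005479
∂h/∂y = (144.31 − 144.42) / (-265 − 0) = +0.0004151
Flow direction (−∇h) has components (+0.0005479 E, -0.0004151 N).
Azimuth = atan2(E, N) = atan2(+0.0005479, -0.0004151) = 127.1° ≈ 127°.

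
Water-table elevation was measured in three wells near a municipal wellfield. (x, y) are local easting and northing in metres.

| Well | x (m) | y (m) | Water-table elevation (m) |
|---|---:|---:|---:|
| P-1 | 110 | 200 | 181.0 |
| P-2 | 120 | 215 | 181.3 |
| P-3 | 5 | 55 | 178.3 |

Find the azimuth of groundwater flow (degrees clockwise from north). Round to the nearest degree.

146°

Taking P-1 as reference: P-2−P-1 = (10, 15, +0.3); P-3−P-1 = (-105, -145, -2.7).
Determinant of the coordinate differences = 10·(-145) − (-105)·15 = 125.
∂h/∂x = [(+0.3)·(-145) − (-2.7)·15] / 125 = -0.02400
∂h/∂y = [10·(-2.7) − (-105)·(+0.3)] / 125 = +0.03600
Flow direction (−∇h) has components (+0.02400 E, -0.03600 N).
Azimuth = atan2(E, N) = atan2(+0.02400, -0.03600) = 146.3° ≈ 146°.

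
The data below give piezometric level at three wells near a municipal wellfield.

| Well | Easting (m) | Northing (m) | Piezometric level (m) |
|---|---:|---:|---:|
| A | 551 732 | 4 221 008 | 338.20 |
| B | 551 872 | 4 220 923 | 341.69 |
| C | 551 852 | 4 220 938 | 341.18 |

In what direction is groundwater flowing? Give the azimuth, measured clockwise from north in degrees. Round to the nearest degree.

Differences from A: to B (Δx, Δy, Δh) = (140, -85, +3.49); to C = (120, -70, +2.98).
Solve a·Δx + b·Δy = Δh: det = 140·(-70) − 120·(-85) = 400.
∂h/∂x = [(+3.49)·(-70) − (+2.98)·(-85)] / 400 = +0.02250
∂h/∂y = [140·(+2.98) − 120·(+3.49)] / 400 = -0.004000
Flow direction (−∇h) has components (-0.02250 E, +0.004000 N).
Azimuth = atan2(E, N) = atan2(-0.02250, +0.004000) = 280.1° ≈ 280°.

280°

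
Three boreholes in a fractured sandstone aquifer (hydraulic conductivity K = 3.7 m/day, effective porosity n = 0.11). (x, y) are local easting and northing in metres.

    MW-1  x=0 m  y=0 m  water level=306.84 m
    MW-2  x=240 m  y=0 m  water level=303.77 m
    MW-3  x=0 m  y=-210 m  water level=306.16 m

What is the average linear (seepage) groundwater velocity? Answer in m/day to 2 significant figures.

0.44 m/day

∂h/∂x = (303.77 − 306.84) / (240 − 0) = -0.01279
∂h/∂y = (306.16 − 306.84) / (-210 − 0) = +0.003238
|∇h| = √(-0.01279² + 0.003238²) = 0.01319
Seepage velocity v = K·i/n = 3.7 × 0.01319 / 0.11 = 0.4437 m/day.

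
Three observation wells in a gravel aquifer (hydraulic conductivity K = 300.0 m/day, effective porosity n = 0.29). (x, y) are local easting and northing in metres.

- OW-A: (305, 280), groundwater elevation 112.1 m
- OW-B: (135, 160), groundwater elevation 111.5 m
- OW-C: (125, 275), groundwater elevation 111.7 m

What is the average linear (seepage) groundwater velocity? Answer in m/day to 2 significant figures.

Differences from OW-A: to OW-B (Δx, Δy, Δh) = (-170, -120, -0.6); to OW-C = (-180, -5, -0.4).
Solve a·Δx + b·Δy = Δh: det = (-170)·(-5) − (-180)·(-120) = -20750.
∂h/∂x = [(-0.6)·(-5) − (-0.4)·(-120)] / -20750 = +0.002169
∂h/∂y = [(-170)·(-0.4) − (-180)·(-0.6)] / -20750 = +0.001928
|∇h| = √(0.002169² + 0.001928²) = 0.002902
Seepage velocity v = K·i/n = 300.0 × 0.002902 / 0.29 = 3.002 m/day.

3.0 m/day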